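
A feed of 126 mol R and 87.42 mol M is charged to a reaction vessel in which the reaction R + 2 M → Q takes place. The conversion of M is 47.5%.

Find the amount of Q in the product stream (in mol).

20.8 mol

M reacted = 0.475 × 87.42 = 41.52 mol; ν_M = −2, so ξ = 41.52/2 = 20.76 mol.
Outlet amounts (n = n₀ + ν ξ):
  R: 126 − 1(20.76) = 105.2
  M: 87.42 − 2(20.76) = 45.9
  Q: 0 + 1(20.76) = 20.76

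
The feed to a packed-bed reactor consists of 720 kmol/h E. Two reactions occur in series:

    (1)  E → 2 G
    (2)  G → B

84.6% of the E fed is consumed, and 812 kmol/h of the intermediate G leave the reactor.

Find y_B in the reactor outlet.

Conversion of E: E consumed = 1ξ₁ = 0.846 × 720 → ξ₁ = 609.1 kmol/h.
G balance: n_G = 0 + 2ξ₁ − 1ξ₂ = 812 → ξ₂ = (2·609.1 − 812)/1 = 406.2 kmol/h.
Outlet amounts (n = n₀ + Σ ν·ξ):
  E: 720 − 1(609.1) = 110.9
  G: 0 + 2(609.1) − 1(406.2) = 812
  B: 0 + 1(406.2) = 406.2
Total out = 1329 kmol/h; y_B = 406.2 / 1329 = 0.3056.

0.306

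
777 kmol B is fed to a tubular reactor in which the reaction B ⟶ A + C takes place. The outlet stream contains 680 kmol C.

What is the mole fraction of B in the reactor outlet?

0.0666

For C: n = n₀ + 1ξ → 680 = 0 + 1ξ, giving ξ = 680 kmol.
Outlet amounts (n = n₀ + ν ξ):
  B: 777 − 1(680) = 97
  A: 0 + 1(680) = 680
  C: 0 + 1(680) = 680
Total out = 1457 kmol; y_B = 97 / 1457 = 0.06658.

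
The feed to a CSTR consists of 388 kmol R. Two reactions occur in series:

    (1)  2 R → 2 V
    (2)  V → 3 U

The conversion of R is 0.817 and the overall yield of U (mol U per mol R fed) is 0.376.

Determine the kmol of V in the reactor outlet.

268 kmol

Conversion of R: R consumed = 2ξ₁ = 0.817 × 388 → ξ₁ = 158.5 kmol.
Yield of U: 3ξ₂ / 388 = 0.376 → ξ₂ = 48.63 kmol.
Outlet amounts (n = n₀ + Σ ν·ξ):
  R: 388 − 2(158.5) = 71
  V: 0 + 2(158.5) − 1(48.63) = 268.4
  U: 0 + 3(48.63) = 145.9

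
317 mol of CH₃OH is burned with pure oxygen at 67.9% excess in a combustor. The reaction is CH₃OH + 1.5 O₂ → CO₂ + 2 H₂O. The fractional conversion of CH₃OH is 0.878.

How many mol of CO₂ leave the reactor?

278 mol

Stoichiometric O₂ = 1.5 × 317 = 475.5 mol; O₂ fed = 475.5 × 1.679 = 798.4 mol.
Fuel reacted = 0.878 × 317 → ξ = 278.3 mol.
Outlet (n = n₀ + ν ξ):
  CH₃OH: 317 − 1(278.3) = 38.67
  O₂: 798.4 − 1.5(278.3) = 380.9
  CO₂: 0 + 1(278.3) = 278.3
  H₂O: 0 + 2(278.3) = 556.7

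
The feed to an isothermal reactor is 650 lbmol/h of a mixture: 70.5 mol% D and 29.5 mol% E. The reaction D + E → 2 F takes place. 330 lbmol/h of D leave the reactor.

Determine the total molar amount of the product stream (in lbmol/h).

For D: n = n₀ − 1ξ → 330 = 458.2 − 1ξ, giving ξ = 128.2 lbmol/h.
Outlet amounts (n = n₀ + ν ξ):
  D: 458.2 − 1(128.2) = 330
  E: 191.8 − 1(128.2) = 63.5
  F: 0 + 2(128.2) = 256.5
Total out = 330 + 63.5 + 256.5 = 650 lbmol/h.

650 lbmol/h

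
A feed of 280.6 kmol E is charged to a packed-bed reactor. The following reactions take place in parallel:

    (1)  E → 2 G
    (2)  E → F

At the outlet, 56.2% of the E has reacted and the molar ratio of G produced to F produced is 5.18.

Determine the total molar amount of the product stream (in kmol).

394 kmol

Conversion of E: E consumed = 0.562 × 280.6 = 157.7 kmol = 1ξ₁ + 1ξ₂.
Selectivity: 2ξ₁ / (1ξ₂) = 5.18 → ξ₁ = 2.59 ξ₂.
Substitute: (1·2.59 + 1) ξ₂ = 157.7 → ξ₂ = 43.93 kmol, ξ₁ = 113.8 kmol.
Outlet amounts (n = n₀ + Σ ν·ξ):
  E: 280.6 − 1(113.8) − 1(43.93) = 122.9
  G: 0 + 2(113.8) = 227.5
  F: 0 + 1(43.93) = 43.93
Total out = 122.9 + 227.5 + 43.93 = 394.4 kmol.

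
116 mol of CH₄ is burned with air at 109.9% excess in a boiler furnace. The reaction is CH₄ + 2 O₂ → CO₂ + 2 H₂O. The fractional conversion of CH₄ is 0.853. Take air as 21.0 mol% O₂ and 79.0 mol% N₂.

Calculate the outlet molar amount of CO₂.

Stoichiometric O₂ = 2 × 116 = 232 mol; O₂ fed = 232 × 2.099 = 487 mol.
N₂ fed = 487 × 79/21 = 1832 mol.
Fuel reacted = 0.853 × 116 → ξ = 98.95 mol.
Outlet (n = n₀ + ν ξ):
  CH₄: 116 − 1(98.95) = 17.05
  O₂: 487 − 2(98.95) = 289.1
  N₂: 1832 (inert)
  CO₂: 0 + 1(98.95) = 98.95
  H₂O: 0 + 2(98.95) = 197.9

98.9 mol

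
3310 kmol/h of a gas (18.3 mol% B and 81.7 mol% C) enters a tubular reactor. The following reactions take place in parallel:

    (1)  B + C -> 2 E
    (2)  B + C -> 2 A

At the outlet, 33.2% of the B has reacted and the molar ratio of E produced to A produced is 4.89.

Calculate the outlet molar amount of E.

Conversion of B: B consumed = 0.332 × 605.7 = 201.1 kmol/h = 1ξ₁ + 1ξ₂.
Selectivity: 2ξ₁ / (2ξ₂) = 4.89 → ξ₁ = 4.89 ξ₂.
Substitute: (1·4.89 + 1) ξ₂ = 201.1 → ξ₂ = 34.14 kmol/h, ξ₁ = 167 kmol/h.
Outlet amounts (n = n₀ + Σ ν·ξ):
  B: 605.7 − 1(167) − 1(34.14) = 404.6
  C: 2704 − 1(167) − 1(34.14) = 2503
  E: 0 + 2(167) = 333.9
  A: 0 + 2(34.14) = 68.29

334 kmol/h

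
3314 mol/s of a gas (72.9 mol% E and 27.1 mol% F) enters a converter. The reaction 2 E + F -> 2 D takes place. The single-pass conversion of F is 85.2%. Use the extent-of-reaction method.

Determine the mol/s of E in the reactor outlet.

886 mol/s

F reacted = 0.852 × 898.1 = 765.2 mol/s; ν_F = −1, so ξ = 765.2/1 = 765.2 mol/s.
Outlet amounts (n = n₀ + ν ξ):
  E: 2416 − 2(765.2) = 885.6
  F: 898.1 − 1(765.2) = 132.9
  D: 0 + 2(765.2) = 1530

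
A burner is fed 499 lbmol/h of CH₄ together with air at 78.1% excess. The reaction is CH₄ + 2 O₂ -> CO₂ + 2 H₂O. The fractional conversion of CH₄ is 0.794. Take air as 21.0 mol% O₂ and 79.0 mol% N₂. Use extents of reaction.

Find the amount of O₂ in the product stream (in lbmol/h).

Stoichiometric O₂ = 2 × 499 = 998 lbmol/h; O₂ fed = 998 × 1.781 = 1777 lbmol/h.
N₂ fed = 1777 × 79/21 = 6687 lbmol/h.
Fuel reacted = 0.794 × 499 → ξ = 396.2 lbmol/h.
Outlet (n = n₀ + ν ξ):
  CH₄: 499 − 1(396.2) = 102.8
  O₂: 1777 − 2(396.2) = 985
  N₂: 6687 (inert)
  CO₂: 0 + 1(396.2) = 396.2
  H₂O: 0 + 2(396.2) = 792.4

985 lbmol/h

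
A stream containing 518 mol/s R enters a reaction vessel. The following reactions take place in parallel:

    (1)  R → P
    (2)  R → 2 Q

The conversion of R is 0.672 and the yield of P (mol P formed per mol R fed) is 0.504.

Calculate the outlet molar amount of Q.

Yield of P: 1ξ₁ / 518 = 0.504 → ξ₁ = 261.1 mol/s.
Conversion of R: 1ξ₁ + 1ξ₂ = 0.672 × 518 = 348.1 → ξ₂ = 87.02 mol/s.
Outlet amounts (n = n₀ + Σ ν·ξ):
  R: 518 − 1(261.1) − 1(87.02) = 169.9
  P: 0 + 1(261.1) = 261.1
  Q: 0 + 2(87.02) = 174

174 mol/s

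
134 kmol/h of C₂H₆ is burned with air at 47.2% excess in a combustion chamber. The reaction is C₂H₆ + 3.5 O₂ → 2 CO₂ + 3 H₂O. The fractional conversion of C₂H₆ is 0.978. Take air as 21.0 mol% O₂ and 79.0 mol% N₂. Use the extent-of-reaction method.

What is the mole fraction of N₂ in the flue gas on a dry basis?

Stoichiometric O₂ = 3.5 × 134 = 469 kmol/h; O₂ fed = 469 × 1.472 = 690.4 kmol/h.
N₂ fed = 690.4 × 79/21 = 2597 kmol/h.
Fuel reacted = 0.978 × 134 → ξ = 131.1 kmol/h.
Outlet (n = n₀ + ν ξ):
  C₂H₆: 134 − 1(131.1) = 2.948
  O₂: 690.4 − 3.5(131.1) = 231.7
  N₂: 2597 (inert)
  CO₂: 0 + 2(131.1) = 262.1
  H₂O: 0 + 3(131.1) = 393.2
Dry total = 3094 kmol/h; y_N₂ (dry) = 2597 / 3094 = 0.8394.

0.839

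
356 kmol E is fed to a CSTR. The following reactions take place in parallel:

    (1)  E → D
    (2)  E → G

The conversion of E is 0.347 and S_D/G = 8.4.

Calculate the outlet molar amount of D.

Conversion of E: E consumed = 0.347 × 356 = 123.5 kmol = 1ξ₁ + 1ξ₂.
Selectivity: 1ξ₁ / (1ξ₂) = 8.4 → ξ₁ = 8.4 ξ₂.
Substitute: (1·8.4 + 1) ξ₂ = 123.5 → ξ₂ = 13.14 kmol, ξ₁ = 110.4 kmol.
Outlet amounts (n = n₀ + Σ ν·ξ):
  E: 356 − 1(110.4) − 1(13.14) = 232.5
  D: 0 + 1(110.4) = 110.4
  G: 0 + 1(13.14) = 13.14

110 kmol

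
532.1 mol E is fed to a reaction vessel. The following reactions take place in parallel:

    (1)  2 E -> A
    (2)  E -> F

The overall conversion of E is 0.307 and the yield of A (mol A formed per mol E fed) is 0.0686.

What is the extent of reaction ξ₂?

Yield of A: 1ξ₁ / 532.1 = 0.0686 → ξ₁ = 36.5 mol.
Conversion of E: 2ξ₁ + 1ξ₂ = 0.307 × 532.1 = 163.4 → ξ₂ = 90.35 mol.
Outlet amounts (n = n₀ + Σ ν·ξ):
  E: 532.1 − 2(36.5) − 1(90.35) = 368.7
  A: 0 + 1(36.5) = 36.5
  F: 0 + 1(90.35) = 90.35

ξ₂ = 90.4 mol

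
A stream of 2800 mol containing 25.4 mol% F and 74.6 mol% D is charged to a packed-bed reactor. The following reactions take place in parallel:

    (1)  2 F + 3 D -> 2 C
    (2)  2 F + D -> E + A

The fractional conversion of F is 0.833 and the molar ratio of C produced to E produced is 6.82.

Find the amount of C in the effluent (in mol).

458 mol

Conversion of F: F consumed = 0.833 × 711.2 = 592.4 mol = 2ξ₁ + 2ξ₂.
Selectivity: 2ξ₁ / (1ξ₂) = 6.82 → ξ₁ = 3.41 ξ₂.
Substitute: (2·3.41 + 2) ξ₂ = 592.4 → ξ₂ = 67.17 mol, ξ₁ = 229 mol.
Outlet amounts (n = n₀ + Σ ν·ξ):
  F: 711.2 − 2(229) − 2(67.17) = 118.8
  D: 2089 − 3(229) − 1(67.17) = 1334
  C: 0 + 2(229) = 458.1
  E: 0 + 1(67.17) = 67.17
  A: 0 + 1(67.17) = 67.17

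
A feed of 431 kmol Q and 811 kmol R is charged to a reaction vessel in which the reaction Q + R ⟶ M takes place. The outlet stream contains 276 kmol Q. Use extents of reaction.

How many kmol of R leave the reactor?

656 kmol

For Q: n = n₀ − 1ξ → 276 = 431 − 1ξ, giving ξ = 155 kmol.
Outlet amounts (n = n₀ + ν ξ):
  Q: 431 − 1(155) = 276
  R: 811 − 1(155) = 656
  M: 0 + 1(155) = 155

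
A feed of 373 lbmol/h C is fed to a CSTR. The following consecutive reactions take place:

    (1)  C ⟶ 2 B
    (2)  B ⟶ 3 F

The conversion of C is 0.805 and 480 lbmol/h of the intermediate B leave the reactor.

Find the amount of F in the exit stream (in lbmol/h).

362 lbmol/h

Conversion of C: C consumed = 1ξ₁ = 0.805 × 373 → ξ₁ = 300.3 lbmol/h.
B balance: n_B = 0 + 2ξ₁ − 1ξ₂ = 480 → ξ₂ = (2·300.3 − 480)/1 = 120.5 lbmol/h.
Outlet amounts (n = n₀ + Σ ν·ξ):
  C: 373 − 1(300.3) = 72.73
  B: 0 + 2(300.3) − 1(120.5) = 480
  F: 0 + 3(120.5) = 361.6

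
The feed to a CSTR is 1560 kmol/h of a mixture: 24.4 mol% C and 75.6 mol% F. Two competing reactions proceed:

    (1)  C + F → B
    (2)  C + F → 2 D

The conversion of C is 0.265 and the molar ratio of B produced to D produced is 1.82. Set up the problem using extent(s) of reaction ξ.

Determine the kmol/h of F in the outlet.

Conversion of C: C consumed = 0.265 × 380.6 = 100.9 kmol/h = 1ξ₁ + 1ξ₂.
Selectivity: 1ξ₁ / (2ξ₂) = 1.82 → ξ₁ = 3.64 ξ₂.
Substitute: (1·3.64 + 1) ξ₂ = 100.9 → ξ₂ = 21.74 kmol/h, ξ₁ = 79.13 kmol/h.
Outlet amounts (n = n₀ + Σ ν·ξ):
  C: 380.6 − 1(79.13) − 1(21.74) = 279.8
  F: 1179 − 1(79.13) − 1(21.74) = 1078
  B: 0 + 1(79.13) = 79.13
  D: 0 + 2(21.74) = 43.48

1080 kmol/h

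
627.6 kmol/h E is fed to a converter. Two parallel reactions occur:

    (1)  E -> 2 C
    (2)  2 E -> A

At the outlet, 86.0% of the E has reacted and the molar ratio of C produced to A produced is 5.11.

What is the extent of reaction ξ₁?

ξ₁ = 303 kmol/h

Conversion of E: E consumed = 0.86 × 627.6 = 539.7 kmol/h = 1ξ₁ + 2ξ₂.
Selectivity: 2ξ₁ / (1ξ₂) = 5.11 → ξ₁ = 2.555 ξ₂.
Substitute: (1·2.555 + 2) ξ₂ = 539.7 → ξ₂ = 118.5 kmol/h, ξ₁ = 302.7 kmol/h.
Outlet amounts (n = n₀ + Σ ν·ξ):
  E: 627.6 − 1(302.7) − 2(118.5) = 87.86
  C: 0 + 2(302.7) = 605.5
  A: 0 + 1(118.5) = 118.5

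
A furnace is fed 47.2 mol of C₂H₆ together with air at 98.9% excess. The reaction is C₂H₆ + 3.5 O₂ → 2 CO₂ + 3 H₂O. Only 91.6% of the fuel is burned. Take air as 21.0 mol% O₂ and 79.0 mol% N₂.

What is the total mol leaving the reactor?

1630 mol

Stoichiometric O₂ = 3.5 × 47.2 = 165.2 mol; O₂ fed = 165.2 × 1.989 = 328.6 mol.
N₂ fed = 328.6 × 79/21 = 1236 mol.
Fuel reacted = 0.916 × 47.2 → ξ = 43.24 mol.
Outlet (n = n₀ + ν ξ):
  C₂H₆: 47.2 − 1(43.24) = 3.965
  O₂: 328.6 − 3.5(43.24) = 177.3
  N₂: 1236 (inert)
  CO₂: 0 + 2(43.24) = 86.47
  H₂O: 0 + 3(43.24) = 129.7
Total out = 3.965 + 177.3 + 1236 + 86.47 + 129.7 = 1633 mol.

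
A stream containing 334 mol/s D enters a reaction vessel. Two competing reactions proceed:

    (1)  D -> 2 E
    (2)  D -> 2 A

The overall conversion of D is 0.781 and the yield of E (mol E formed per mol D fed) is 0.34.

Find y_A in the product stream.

Yield of E: 2ξ₁ / 334 = 0.34 → ξ₁ = 56.78 mol/s.
Conversion of D: 1ξ₁ + 1ξ₂ = 0.781 × 334 = 260.9 → ξ₂ = 204.1 mol/s.
Outlet amounts (n = n₀ + Σ ν·ξ):
  D: 334 − 1(56.78) − 1(204.1) = 73.15
  E: 0 + 2(56.78) = 113.6
  A: 0 + 2(204.1) = 408.1
Total out = 594.9 mol/s; y_A = 408.1 / 594.9 = 0.6861.

0.686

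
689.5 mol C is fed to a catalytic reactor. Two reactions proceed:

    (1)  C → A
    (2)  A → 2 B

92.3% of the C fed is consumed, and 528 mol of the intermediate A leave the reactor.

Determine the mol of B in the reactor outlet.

217 mol

Conversion of C: C consumed = 1ξ₁ = 0.923 × 689.5 → ξ₁ = 636.4 mol.
A balance: n_A = 0 + 1ξ₁ − 1ξ₂ = 528 → ξ₂ = (1·636.4 − 528)/1 = 108.4 mol.
Outlet amounts (n = n₀ + Σ ν·ξ):
  C: 689.5 − 1(636.4) = 53.09
  A: 0 + 1(636.4) − 1(108.4) = 528
  B: 0 + 2(108.4) = 216.8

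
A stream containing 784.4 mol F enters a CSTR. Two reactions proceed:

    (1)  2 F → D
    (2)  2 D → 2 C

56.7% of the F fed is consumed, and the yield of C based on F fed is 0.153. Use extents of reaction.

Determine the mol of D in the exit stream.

102 mol

Conversion of F: F consumed = 2ξ₁ = 0.567 × 784.4 → ξ₁ = 222.4 mol.
Yield of C: 2ξ₂ / 784.4 = 0.153 → ξ₂ = 60.01 mol.
Outlet amounts (n = n₀ + Σ ν·ξ):
  F: 784.4 − 2(222.4) = 339.6
  D: 0 + 1(222.4) − 2(60.01) = 102.4
  C: 0 + 2(60.01) = 120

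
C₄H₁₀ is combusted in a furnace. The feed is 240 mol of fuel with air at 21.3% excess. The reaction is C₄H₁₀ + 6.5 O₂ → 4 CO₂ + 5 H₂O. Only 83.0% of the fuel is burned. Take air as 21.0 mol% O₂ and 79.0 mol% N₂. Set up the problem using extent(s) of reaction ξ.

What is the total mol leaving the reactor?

Stoichiometric O₂ = 6.5 × 240 = 1560 mol; O₂ fed = 1560 × 1.213 = 1892 mol.
N₂ fed = 1892 × 79/21 = 7119 mol.
Fuel reacted = 0.83 × 240 → ξ = 199.2 mol.
Outlet (n = n₀ + ν ξ):
  C₄H₁₀: 240 − 1(199.2) = 40.8
  O₂: 1892 − 6.5(199.2) = 597.5
  N₂: 7119 (inert)
  CO₂: 0 + 4(199.2) = 796.8
  H₂O: 0 + 5(199.2) = 996
Total out = 40.8 + 597.5 + 7119 + 796.8 + 996 = 9550 mol.

9550 mol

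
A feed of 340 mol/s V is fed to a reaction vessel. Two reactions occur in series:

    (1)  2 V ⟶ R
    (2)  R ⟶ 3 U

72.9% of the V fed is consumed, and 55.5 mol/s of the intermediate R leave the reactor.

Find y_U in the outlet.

0.582

Conversion of V: V consumed = 2ξ₁ = 0.729 × 340 → ξ₁ = 123.9 mol/s.
R balance: n_R = 0 + 1ξ₁ − 1ξ₂ = 55.5 → ξ₂ = (1·123.9 − 55.5)/1 = 68.43 mol/s.
Outlet amounts (n = n₀ + Σ ν·ξ):
  V: 340 − 2(123.9) = 92.14
  R: 0 + 1(123.9) − 1(68.43) = 55.5
  U: 0 + 3(68.43) = 205.3
Total out = 352.9 mol/s; y_U = 205.3 / 352.9 = 0.5817.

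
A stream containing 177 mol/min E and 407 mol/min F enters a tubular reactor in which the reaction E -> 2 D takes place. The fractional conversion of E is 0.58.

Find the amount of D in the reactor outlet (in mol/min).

205 mol/min

E reacted = 0.58 × 177 = 102.7 mol/min; ν_E = −1, so ξ = 102.7/1 = 102.7 mol/min.
Outlet amounts (n = n₀ + ν ξ):
  E: 177 − 1(102.7) = 74.34
  D: 0 + 2(102.7) = 205.3
  F: 407 (inert)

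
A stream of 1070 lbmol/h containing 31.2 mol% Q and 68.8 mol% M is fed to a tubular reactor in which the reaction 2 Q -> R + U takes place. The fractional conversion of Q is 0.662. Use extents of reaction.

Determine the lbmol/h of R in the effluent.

111 lbmol/h

Q reacted = 0.662 × 333.8 = 221 lbmol/h; ν_Q = −2, so ξ = 221/2 = 110.5 lbmol/h.
Outlet amounts (n = n₀ + ν ξ):
  Q: 333.8 − 2(110.5) = 112.8
  R: 0 + 1(110.5) = 110.5
  U: 0 + 1(110.5) = 110.5
  M: 736.2 (inert)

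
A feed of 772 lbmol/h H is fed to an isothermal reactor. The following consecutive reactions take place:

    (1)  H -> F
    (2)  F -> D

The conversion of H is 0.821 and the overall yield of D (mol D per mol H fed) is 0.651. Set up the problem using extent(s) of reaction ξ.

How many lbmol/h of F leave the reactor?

Conversion of H: H consumed = 1ξ₁ = 0.821 × 772 → ξ₁ = 633.8 lbmol/h.
Yield of D: 1ξ₂ / 772 = 0.651 → ξ₂ = 502.6 lbmol/h.
Outlet amounts (n = n₀ + Σ ν·ξ):
  H: 772 − 1(633.8) = 138.2
  F: 0 + 1(633.8) − 1(502.6) = 131.2
  D: 0 + 1(502.6) = 502.6

131 lbmol/h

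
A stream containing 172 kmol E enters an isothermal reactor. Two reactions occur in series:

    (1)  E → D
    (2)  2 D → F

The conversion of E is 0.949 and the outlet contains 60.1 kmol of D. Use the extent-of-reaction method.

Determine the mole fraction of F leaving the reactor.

Conversion of E: E consumed = 1ξ₁ = 0.949 × 172 → ξ₁ = 163.2 kmol.
D balance: n_D = 0 + 1ξ₁ − 2ξ₂ = 60.1 → ξ₂ = (1·163.2 − 60.1)/2 = 51.56 kmol.
Outlet amounts (n = n₀ + Σ ν·ξ):
  E: 172 − 1(163.2) = 8.772
  D: 0 + 1(163.2) − 2(51.56) = 60.1
  F: 0 + 1(51.56) = 51.56
Total out = 120.4 kmol; y_F = 51.56 / 120.4 = 0.4281.

0.428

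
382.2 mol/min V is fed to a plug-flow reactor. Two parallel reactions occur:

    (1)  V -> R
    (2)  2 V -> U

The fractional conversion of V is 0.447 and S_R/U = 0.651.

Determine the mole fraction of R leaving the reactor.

0.132

Conversion of V: V consumed = 0.447 × 382.2 = 170.8 mol/min = 1ξ₁ + 2ξ₂.
Selectivity: 1ξ₁ / (1ξ₂) = 0.651 → ξ₁ = 0.651 ξ₂.
Substitute: (1·0.651 + 2) ξ₂ = 170.8 → ξ₂ = 64.44 mol/min, ξ₁ = 41.95 mol/min.
Outlet amounts (n = n₀ + Σ ν·ξ):
  V: 382.2 − 1(41.95) − 2(64.44) = 211.4
  R: 0 + 1(41.95) = 41.95
  U: 0 + 1(64.44) = 64.44
Total out = 317.8 mol/min; y_R = 41.95 / 317.8 = 0.132.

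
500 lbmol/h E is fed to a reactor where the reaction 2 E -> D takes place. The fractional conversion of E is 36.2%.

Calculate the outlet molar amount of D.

E reacted = 0.362 × 500 = 181 lbmol/h; ν_E = −2, so ξ = 181/2 = 90.5 lbmol/h.
Outlet amounts (n = n₀ + ν ξ):
  E: 500 − 2(90.5) = 319
  D: 0 + 1(90.5) = 90.5

90.5 lbmol/h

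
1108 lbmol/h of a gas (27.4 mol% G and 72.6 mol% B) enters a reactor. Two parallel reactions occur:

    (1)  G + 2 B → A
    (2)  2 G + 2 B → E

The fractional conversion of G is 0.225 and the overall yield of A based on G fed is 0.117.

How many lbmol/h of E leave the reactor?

Yield of A: 1ξ₁ / 303.6 = 0.117 → ξ₁ = 35.52 lbmol/h.
Conversion of G: 1ξ₁ + 2ξ₂ = 0.225 × 303.6 = 68.31 → ξ₂ = 16.39 lbmol/h.
Outlet amounts (n = n₀ + Σ ν·ξ):
  G: 303.6 − 1(35.52) − 2(16.39) = 235.3
  B: 804.4 − 2(35.52) − 2(16.39) = 700.6
  A: 0 + 1(35.52) = 35.52
  E: 0 + 1(16.39) = 16.39

16.4 lbmol/h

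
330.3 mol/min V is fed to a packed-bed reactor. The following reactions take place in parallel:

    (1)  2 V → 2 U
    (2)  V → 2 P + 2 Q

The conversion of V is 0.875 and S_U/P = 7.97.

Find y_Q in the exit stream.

0.0894

Conversion of V: V consumed = 0.875 × 330.3 = 289 mol/min = 2ξ₁ + 1ξ₂.
Selectivity: 2ξ₁ / (2ξ₂) = 7.97 → ξ₁ = 7.97 ξ₂.
Substitute: (2·7.97 + 1) ξ₂ = 289 → ξ₂ = 17.06 mol/min, ξ₁ = 136 mol/min.
Outlet amounts (n = n₀ + Σ ν·ξ):
  V: 330.3 − 2(136) − 1(17.06) = 41.29
  U: 0 + 2(136) = 272
  P: 0 + 2(17.06) = 34.12
  Q: 0 + 2(17.06) = 34.12
Total out = 381.5 mol/min; y_Q = 34.12 / 381.5 = 0.08945.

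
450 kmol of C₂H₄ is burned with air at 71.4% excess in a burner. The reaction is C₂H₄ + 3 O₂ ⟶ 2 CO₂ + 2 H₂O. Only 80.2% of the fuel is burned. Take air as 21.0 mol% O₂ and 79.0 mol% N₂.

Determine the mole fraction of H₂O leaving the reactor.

Stoichiometric O₂ = 3 × 450 = 1350 kmol; O₂ fed = 1350 × 1.714 = 2314 kmol.
N₂ fed = 2314 × 79/21 = 8705 kmol.
Fuel reacted = 0.802 × 450 → ξ = 360.9 kmol.
Outlet (n = n₀ + ν ξ):
  C₂H₄: 450 − 1(360.9) = 89.1
  O₂: 2314 − 3(360.9) = 1231
  N₂: 8705 (inert)
  CO₂: 0 + 2(360.9) = 721.8
  H₂O: 0 + 2(360.9) = 721.8
Total out = 11470 kmol; y_H₂O = 721.8 / 11470 = 0.06294.

0.0629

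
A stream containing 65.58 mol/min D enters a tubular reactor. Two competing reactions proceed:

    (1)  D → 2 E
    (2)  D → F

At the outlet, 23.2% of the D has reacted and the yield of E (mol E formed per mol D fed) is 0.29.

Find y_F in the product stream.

Yield of E: 2ξ₁ / 65.58 = 0.29 → ξ₁ = 9.509 mol/min.
Conversion of D: 1ξ₁ + 1ξ₂ = 0.232 × 65.58 = 15.21 → ξ₂ = 5.705 mol/min.
Outlet amounts (n = n₀ + Σ ν·ξ):
  D: 65.58 − 1(9.509) − 1(5.705) = 50.37
  E: 0 + 2(9.509) = 19.02
  F: 0 + 1(5.705) = 5.705
Total out = 75.09 mol/min; y_F = 5.705 / 75.09 = 0.07598.

0.076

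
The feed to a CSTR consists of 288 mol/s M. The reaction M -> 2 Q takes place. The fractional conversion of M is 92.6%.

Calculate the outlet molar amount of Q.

533 mol/s

M reacted = 0.926 × 288 = 266.7 mol/s; ν_M = −1, so ξ = 266.7/1 = 266.7 mol/s.
Outlet amounts (n = n₀ + ν ξ):
  M: 288 − 1(266.7) = 21.31
  Q: 0 + 2(266.7) = 533.4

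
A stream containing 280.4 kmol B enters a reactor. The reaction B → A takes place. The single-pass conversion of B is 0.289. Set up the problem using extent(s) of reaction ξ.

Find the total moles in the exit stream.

280 kmol

B reacted = 0.289 × 280.4 = 81.04 kmol; ν_B = −1, so ξ = 81.04/1 = 81.04 kmol.
Outlet amounts (n = n₀ + ν ξ):
  B: 280.4 − 1(81.04) = 199.4
  A: 0 + 1(81.04) = 81.04
Total out = 199.4 + 81.04 = 280.4 kmol.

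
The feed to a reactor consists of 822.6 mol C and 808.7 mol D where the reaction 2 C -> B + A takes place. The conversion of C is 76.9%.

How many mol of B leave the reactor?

316 mol

C reacted = 0.769 × 822.6 = 632.6 mol; ν_C = −2, so ξ = 632.6/2 = 316.3 mol.
Outlet amounts (n = n₀ + ν ξ):
  C: 822.6 − 2(316.3) = 190
  B: 0 + 1(316.3) = 316.3
  A: 0 + 1(316.3) = 316.3
  D: 808.7 (inert)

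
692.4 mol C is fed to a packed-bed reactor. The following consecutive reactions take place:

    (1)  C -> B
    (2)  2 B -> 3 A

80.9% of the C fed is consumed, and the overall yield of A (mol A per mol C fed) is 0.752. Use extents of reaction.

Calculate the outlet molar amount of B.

213 mol

Conversion of C: C consumed = 1ξ₁ = 0.809 × 692.4 → ξ₁ = 560.2 mol.
Yield of A: 3ξ₂ / 692.4 = 0.752 → ξ₂ = 173.6 mol.
Outlet amounts (n = n₀ + Σ ν·ξ):
  C: 692.4 − 1(560.2) = 132.2
  B: 0 + 1(560.2) − 2(173.6) = 213
  A: 0 + 3(173.6) = 520.7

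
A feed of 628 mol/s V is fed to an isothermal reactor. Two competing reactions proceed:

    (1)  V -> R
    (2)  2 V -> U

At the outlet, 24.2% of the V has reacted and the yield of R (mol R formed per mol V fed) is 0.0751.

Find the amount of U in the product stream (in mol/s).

Yield of R: 1ξ₁ / 628 = 0.0751 → ξ₁ = 47.16 mol/s.
Conversion of V: 1ξ₁ + 2ξ₂ = 0.242 × 628 = 152 → ξ₂ = 52.41 mol/s.
Outlet amounts (n = n₀ + Σ ν·ξ):
  V: 628 − 1(47.16) − 2(52.41) = 476
  R: 0 + 1(47.16) = 47.16
  U: 0 + 1(52.41) = 52.41

52.4 mol/s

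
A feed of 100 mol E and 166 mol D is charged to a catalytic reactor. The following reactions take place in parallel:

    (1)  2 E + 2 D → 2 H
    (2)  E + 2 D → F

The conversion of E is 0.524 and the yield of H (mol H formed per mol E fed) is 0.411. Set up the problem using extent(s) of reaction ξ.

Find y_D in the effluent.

Yield of H: 2ξ₁ / 100 = 0.411 → ξ₁ = 20.55 mol.
Conversion of E: 2ξ₁ + 1ξ₂ = 0.524 × 100 = 52.4 → ξ₂ = 11.3 mol.
Outlet amounts (n = n₀ + Σ ν·ξ):
  E: 100 − 2(20.55) − 1(11.3) = 47.6
  D: 166 − 2(20.55) − 2(11.3) = 102.3
  H: 0 + 2(20.55) = 41.1
  F: 0 + 1(11.3) = 11.3
Total out = 202.3 mol; y_D = 102.3 / 202.3 = 0.5057.

0.506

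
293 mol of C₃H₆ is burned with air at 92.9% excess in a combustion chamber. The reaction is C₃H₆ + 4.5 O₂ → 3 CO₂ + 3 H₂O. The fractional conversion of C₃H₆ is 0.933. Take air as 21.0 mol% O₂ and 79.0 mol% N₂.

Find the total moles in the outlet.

Stoichiometric O₂ = 4.5 × 293 = 1318 mol; O₂ fed = 1318 × 1.929 = 2543 mol.
N₂ fed = 2543 × 79/21 = 9568 mol.
Fuel reacted = 0.933 × 293 → ξ = 273.4 mol.
Outlet (n = n₀ + ν ξ):
  C₃H₆: 293 − 1(273.4) = 19.63
  O₂: 2543 − 4.5(273.4) = 1313
  N₂: 9568 (inert)
  CO₂: 0 + 3(273.4) = 820.1
  H₂O: 0 + 3(273.4) = 820.1
Total out = 19.63 + 1313 + 9568 + 820.1 + 820.1 = 12540 mol.

12500 mol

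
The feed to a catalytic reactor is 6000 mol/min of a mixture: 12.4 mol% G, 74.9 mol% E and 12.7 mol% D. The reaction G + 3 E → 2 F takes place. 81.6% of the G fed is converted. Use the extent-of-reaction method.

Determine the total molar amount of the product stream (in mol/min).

G reacted = 0.816 × 744 = 607.1 mol/min; ν_G = −1, so ξ = 607.1/1 = 607.1 mol/min.
Outlet amounts (n = n₀ + ν ξ):
  G: 744 − 1(607.1) = 136.9
  E: 4494 − 3(607.1) = 2673
  F: 0 + 2(607.1) = 1214
  D: 762 (inert)
Total out = 136.9 + 2673 + 1214 + 762 = 4786 mol/min.

4790 mol/min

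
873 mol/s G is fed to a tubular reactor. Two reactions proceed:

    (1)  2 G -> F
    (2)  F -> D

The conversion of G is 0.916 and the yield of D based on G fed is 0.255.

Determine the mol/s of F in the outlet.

177 mol/s

Conversion of G: G consumed = 2ξ₁ = 0.916 × 873 → ξ₁ = 399.8 mol/s.
Yield of D: 1ξ₂ / 873 = 0.255 → ξ₂ = 222.6 mol/s.
Outlet amounts (n = n₀ + Σ ν·ξ):
  G: 873 − 2(399.8) = 73.33
  F: 0 + 1(399.8) − 1(222.6) = 177.2
  D: 0 + 1(222.6) = 222.6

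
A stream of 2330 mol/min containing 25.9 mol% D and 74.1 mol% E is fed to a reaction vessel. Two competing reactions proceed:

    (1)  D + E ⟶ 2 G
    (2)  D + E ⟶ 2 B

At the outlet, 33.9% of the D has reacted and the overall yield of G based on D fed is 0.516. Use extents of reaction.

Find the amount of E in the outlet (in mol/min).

Yield of G: 2ξ₁ / 603.5 = 0.516 → ξ₁ = 155.7 mol/min.
Conversion of D: 1ξ₁ + 1ξ₂ = 0.339 × 603.5 = 204.6 → ξ₂ = 48.88 mol/min.
Outlet amounts (n = n₀ + Σ ν·ξ):
  D: 603.5 − 1(155.7) − 1(48.88) = 398.9
  E: 1727 − 1(155.7) − 1(48.88) = 1522
  G: 0 + 2(155.7) = 311.4
  B: 0 + 2(48.88) = 97.76

1520 mol/min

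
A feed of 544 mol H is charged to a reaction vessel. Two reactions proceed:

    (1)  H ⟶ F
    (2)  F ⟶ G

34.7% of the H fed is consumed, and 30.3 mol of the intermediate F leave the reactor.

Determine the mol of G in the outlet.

158 mol

Conversion of H: H consumed = 1ξ₁ = 0.347 × 544 → ξ₁ = 188.8 mol.
F balance: n_F = 0 + 1ξ₁ − 1ξ₂ = 30.3 → ξ₂ = (1·188.8 − 30.3)/1 = 158.5 mol.
Outlet amounts (n = n₀ + Σ ν·ξ):
  H: 544 − 1(188.8) = 355.2
  F: 0 + 1(188.8) − 1(158.5) = 30.3
  G: 0 + 1(158.5) = 158.5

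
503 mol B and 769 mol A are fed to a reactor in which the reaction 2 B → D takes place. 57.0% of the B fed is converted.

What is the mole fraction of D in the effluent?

0.127

B reacted = 0.57 × 503 = 286.7 mol; ν_B = −2, so ξ = 286.7/2 = 143.4 mol.
Outlet amounts (n = n₀ + ν ξ):
  B: 503 − 2(143.4) = 216.3
  D: 0 + 1(143.4) = 143.4
  A: 769 (inert)
Total out = 1129 mol; y_D = 143.4 / 1129 = 0.127.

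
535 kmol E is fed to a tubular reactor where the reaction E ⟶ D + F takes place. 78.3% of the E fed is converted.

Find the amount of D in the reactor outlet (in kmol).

E reacted = 0.783 × 535 = 418.9 kmol; ν_E = −1, so ξ = 418.9/1 = 418.9 kmol.
Outlet amounts (n = n₀ + ν ξ):
  E: 535 − 1(418.9) = 116.1
  D: 0 + 1(418.9) = 418.9
  F: 0 + 1(418.9) = 418.9

419 kmol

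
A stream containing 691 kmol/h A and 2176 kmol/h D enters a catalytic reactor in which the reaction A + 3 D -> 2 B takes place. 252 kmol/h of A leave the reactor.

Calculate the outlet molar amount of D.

For A: n = n₀ − 1ξ → 252 = 691 − 1ξ, giving ξ = 439 kmol/h.
Outlet amounts (n = n₀ + ν ξ):
  A: 691 − 1(439) = 252
  D: 2176 − 3(439) = 859
  B: 0 + 2(439) = 878

859 kmol/h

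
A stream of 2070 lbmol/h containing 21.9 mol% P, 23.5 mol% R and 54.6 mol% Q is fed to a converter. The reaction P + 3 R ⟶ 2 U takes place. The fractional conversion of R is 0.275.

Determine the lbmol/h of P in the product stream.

409 lbmol/h

R reacted = 0.275 × 486.4 = 133.8 lbmol/h; ν_R = −3, so ξ = 133.8/3 = 44.59 lbmol/h.
Outlet amounts (n = n₀ + ν ξ):
  P: 453.3 − 1(44.59) = 408.7
  R: 486.4 − 3(44.59) = 352.7
  U: 0 + 2(44.59) = 89.18
  Q: 1130 (inert)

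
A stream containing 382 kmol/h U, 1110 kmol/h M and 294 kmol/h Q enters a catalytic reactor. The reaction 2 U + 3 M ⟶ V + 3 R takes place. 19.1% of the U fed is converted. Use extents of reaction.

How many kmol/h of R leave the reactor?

109 kmol/h

U reacted = 0.191 × 382 = 72.96 kmol/h; ν_U = −2, so ξ = 72.96/2 = 36.48 kmol/h.
Outlet amounts (n = n₀ + ν ξ):
  U: 382 − 2(36.48) = 309
  M: 1110 − 3(36.48) = 1001
  V: 0 + 1(36.48) = 36.48
  R: 0 + 3(36.48) = 109.4
  Q: 294 (inert)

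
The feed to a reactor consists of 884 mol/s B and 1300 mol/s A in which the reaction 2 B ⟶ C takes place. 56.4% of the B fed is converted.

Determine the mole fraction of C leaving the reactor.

0.129

B reacted = 0.564 × 884 = 498.6 mol/s; ν_B = −2, so ξ = 498.6/2 = 249.3 mol/s.
Outlet amounts (n = n₀ + ν ξ):
  B: 884 − 2(249.3) = 385.4
  C: 0 + 1(249.3) = 249.3
  A: 1300 (inert)
Total out = 1935 mol/s; y_C = 249.3 / 1935 = 0.1289.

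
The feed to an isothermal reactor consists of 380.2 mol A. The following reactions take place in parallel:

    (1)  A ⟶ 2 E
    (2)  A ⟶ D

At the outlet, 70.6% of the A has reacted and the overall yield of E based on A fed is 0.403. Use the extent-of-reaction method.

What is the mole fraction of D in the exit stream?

Yield of E: 2ξ₁ / 380.2 = 0.403 → ξ₁ = 76.61 mol.
Conversion of A: 1ξ₁ + 1ξ₂ = 0.706 × 380.2 = 268.4 → ξ₂ = 191.8 mol.
Outlet amounts (n = n₀ + Σ ν·ξ):
  A: 380.2 − 1(76.61) − 1(191.8) = 111.8
  E: 0 + 2(76.61) = 153.2
  D: 0 + 1(191.8) = 191.8
Total out = 456.8 mol; y_D = 191.8 / 456.8 = 0.4199.

0.42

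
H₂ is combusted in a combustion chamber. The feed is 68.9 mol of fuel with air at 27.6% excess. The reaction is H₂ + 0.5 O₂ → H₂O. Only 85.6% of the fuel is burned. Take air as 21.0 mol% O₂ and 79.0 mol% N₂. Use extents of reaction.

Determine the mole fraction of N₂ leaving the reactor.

Stoichiometric O₂ = 0.5 × 68.9 = 34.45 mol; O₂ fed = 34.45 × 1.276 = 43.96 mol.
N₂ fed = 43.96 × 79/21 = 165.4 mol.
Fuel reacted = 0.856 × 68.9 → ξ = 58.98 mol.
Outlet (n = n₀ + ν ξ):
  H₂: 68.9 − 1(58.98) = 9.922
  O₂: 43.96 − 0.5(58.98) = 14.47
  N₂: 165.4 (inert)
  H₂O: 0 + 1(58.98) = 58.98
Total out = 248.7 mol; y_N₂ = 165.4 / 248.7 = 0.6648.

0.665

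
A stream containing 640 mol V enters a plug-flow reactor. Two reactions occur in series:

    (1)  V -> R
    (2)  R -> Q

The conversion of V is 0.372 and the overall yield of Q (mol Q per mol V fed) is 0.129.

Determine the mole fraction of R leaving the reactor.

Conversion of V: V consumed = 1ξ₁ = 0.372 × 640 → ξ₁ = 238.1 mol.
Yield of Q: 1ξ₂ / 640 = 0.129 → ξ₂ = 82.56 mol.
Outlet amounts (n = n₀ + Σ ν·ξ):
  V: 640 − 1(238.1) = 401.9
  R: 0 + 1(238.1) − 1(82.56) = 155.5
  Q: 0 + 1(82.56) = 82.56
Total out = 640 mol; y_R = 155.5 / 640 = 0.243.

0.243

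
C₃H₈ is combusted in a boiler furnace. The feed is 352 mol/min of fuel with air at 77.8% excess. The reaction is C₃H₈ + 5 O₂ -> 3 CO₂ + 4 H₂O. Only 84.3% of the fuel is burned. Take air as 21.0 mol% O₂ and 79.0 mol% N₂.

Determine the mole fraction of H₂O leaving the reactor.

Stoichiometric O₂ = 5 × 352 = 1760 mol/min; O₂ fed = 1760 × 1.778 = 3129 mol/min.
N₂ fed = 3129 × 79/21 = 11770 mol/min.
Fuel reacted = 0.843 × 352 → ξ = 296.7 mol/min.
Outlet (n = n₀ + ν ξ):
  C₃H₈: 352 − 1(296.7) = 55.26
  O₂: 3129 − 5(296.7) = 1646
  N₂: 11770 (inert)
  CO₂: 0 + 3(296.7) = 890.2
  H₂O: 0 + 4(296.7) = 1187
Total out = 15550 mol/min; y_H₂O = 1187 / 15550 = 0.07633.

0.0763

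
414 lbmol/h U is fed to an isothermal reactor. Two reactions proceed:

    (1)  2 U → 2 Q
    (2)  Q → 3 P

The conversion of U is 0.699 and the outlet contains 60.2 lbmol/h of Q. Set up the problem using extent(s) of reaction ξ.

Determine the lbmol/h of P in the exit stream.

688 lbmol/h

Conversion of U: U consumed = 2ξ₁ = 0.699 × 414 → ξ₁ = 144.7 lbmol/h.
Q balance: n_Q = 0 + 2ξ₁ − 1ξ₂ = 60.2 → ξ₂ = (2·144.7 − 60.2)/1 = 229.2 lbmol/h.
Outlet amounts (n = n₀ + Σ ν·ξ):
  U: 414 − 2(144.7) = 124.6
  Q: 0 + 2(144.7) − 1(229.2) = 60.2
  P: 0 + 3(229.2) = 687.6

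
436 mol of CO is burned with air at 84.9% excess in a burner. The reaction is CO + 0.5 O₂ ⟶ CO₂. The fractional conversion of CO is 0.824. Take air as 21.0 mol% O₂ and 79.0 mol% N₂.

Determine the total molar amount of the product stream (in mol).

2180 mol

Stoichiometric O₂ = 0.5 × 436 = 218 mol; O₂ fed = 218 × 1.849 = 403.1 mol.
N₂ fed = 403.1 × 79/21 = 1516 mol.
Fuel reacted = 0.824 × 436 → ξ = 359.3 mol.
Outlet (n = n₀ + ν ξ):
  CO: 436 − 1(359.3) = 76.74
  O₂: 403.1 − 0.5(359.3) = 223.5
  N₂: 1516 (inert)
  CO₂: 0 + 1(359.3) = 359.3
Total out = 76.74 + 223.5 + 1516 + 359.3 = 2176 mol.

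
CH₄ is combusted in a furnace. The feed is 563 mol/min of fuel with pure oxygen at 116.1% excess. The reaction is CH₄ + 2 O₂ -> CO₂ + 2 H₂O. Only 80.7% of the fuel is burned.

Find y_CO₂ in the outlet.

Stoichiometric O₂ = 2 × 563 = 1126 mol/min; O₂ fed = 1126 × 2.161 = 2433 mol/min.
Fuel reacted = 0.807 × 563 → ξ = 454.3 mol/min.
Outlet (n = n₀ + ν ξ):
  CH₄: 563 − 1(454.3) = 108.7
  O₂: 2433 − 2(454.3) = 1525
  CO₂: 0 + 1(454.3) = 454.3
  H₂O: 0 + 2(454.3) = 908.7
Total out = 2996 mol/min; y_CO₂ = 454.3 / 2996 = 0.1516.

0.152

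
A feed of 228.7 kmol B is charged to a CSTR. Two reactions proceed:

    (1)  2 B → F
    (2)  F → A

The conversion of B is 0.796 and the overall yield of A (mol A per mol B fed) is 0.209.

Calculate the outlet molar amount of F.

Conversion of B: B consumed = 2ξ₁ = 0.796 × 228.7 → ξ₁ = 91.02 kmol.
Yield of A: 1ξ₂ / 228.7 = 0.209 → ξ₂ = 47.8 kmol.
Outlet amounts (n = n₀ + Σ ν·ξ):
  B: 228.7 − 2(91.02) = 46.65
  F: 0 + 1(91.02) − 1(47.8) = 43.22
  A: 0 + 1(47.8) = 47.8

43.2 kmol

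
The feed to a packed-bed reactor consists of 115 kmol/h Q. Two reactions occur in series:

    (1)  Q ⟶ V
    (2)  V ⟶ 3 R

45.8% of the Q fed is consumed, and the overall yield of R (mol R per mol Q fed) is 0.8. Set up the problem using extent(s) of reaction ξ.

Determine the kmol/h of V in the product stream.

22 kmol/h

Conversion of Q: Q consumed = 1ξ₁ = 0.458 × 115 → ξ₁ = 52.67 kmol/h.
Yield of R: 3ξ₂ / 115 = 0.8 → ξ₂ = 30.67 kmol/h.
Outlet amounts (n = n₀ + Σ ν·ξ):
  Q: 115 − 1(52.67) = 62.33
  V: 0 + 1(52.67) − 1(30.67) = 22
  R: 0 + 3(30.67) = 92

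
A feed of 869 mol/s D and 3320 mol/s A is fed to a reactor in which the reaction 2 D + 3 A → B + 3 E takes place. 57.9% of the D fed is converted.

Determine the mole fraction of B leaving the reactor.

D reacted = 0.579 × 869 = 503.2 mol/s; ν_D = −2, so ξ = 503.2/2 = 251.6 mol/s.
Outlet amounts (n = n₀ + ν ξ):
  D: 869 − 2(251.6) = 365.8
  A: 3320 − 3(251.6) = 2565
  B: 0 + 1(251.6) = 251.6
  E: 0 + 3(251.6) = 754.7
Total out = 3937 mol/s; y_B = 251.6 / 3937 = 0.06389.

0.0639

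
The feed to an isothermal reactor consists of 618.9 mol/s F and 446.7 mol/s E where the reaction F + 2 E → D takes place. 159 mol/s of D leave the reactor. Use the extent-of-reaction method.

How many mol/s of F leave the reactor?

For D: n = n₀ + 1ξ → 159 = 0 + 1ξ, giving ξ = 159 mol/s.
Outlet amounts (n = n₀ + ν ξ):
  F: 618.9 − 1(159) = 459.9
  E: 446.7 − 2(159) = 128.7
  D: 0 + 1(159) = 159

460 mol/s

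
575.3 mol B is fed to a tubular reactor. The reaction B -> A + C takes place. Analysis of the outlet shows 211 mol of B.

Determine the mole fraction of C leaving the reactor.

0.388

For B: n = n₀ − 1ξ → 211 = 575.3 − 1ξ, giving ξ = 364.3 mol.
Outlet amounts (n = n₀ + ν ξ):
  B: 575.3 − 1(364.3) = 211
  A: 0 + 1(364.3) = 364.3
  C: 0 + 1(364.3) = 364.3
Total out = 939.6 mol; y_C = 364.3 / 939.6 = 0.3877.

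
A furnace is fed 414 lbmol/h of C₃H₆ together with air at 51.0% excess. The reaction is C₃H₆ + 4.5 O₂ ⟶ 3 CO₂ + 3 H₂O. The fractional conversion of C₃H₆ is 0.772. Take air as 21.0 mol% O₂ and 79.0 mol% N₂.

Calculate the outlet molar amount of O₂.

1370 lbmol/h

Stoichiometric O₂ = 4.5 × 414 = 1863 lbmol/h; O₂ fed = 1863 × 1.510 = 2813 lbmol/h.
N₂ fed = 2813 × 79/21 = 10580 lbmol/h.
Fuel reacted = 0.772 × 414 → ξ = 319.6 lbmol/h.
Outlet (n = n₀ + ν ξ):
  C₃H₆: 414 − 1(319.6) = 94.39
  O₂: 2813 − 4.5(319.6) = 1375
  N₂: 10580 (inert)
  CO₂: 0 + 3(319.6) = 958.8
  H₂O: 0 + 3(319.6) = 958.8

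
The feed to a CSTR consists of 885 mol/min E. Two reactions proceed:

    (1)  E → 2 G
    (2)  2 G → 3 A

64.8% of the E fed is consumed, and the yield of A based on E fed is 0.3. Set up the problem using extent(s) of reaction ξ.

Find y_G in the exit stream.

Conversion of E: E consumed = 1ξ₁ = 0.648 × 885 → ξ₁ = 573.5 mol/min.
Yield of A: 3ξ₂ / 885 = 0.3 → ξ₂ = 88.5 mol/min.
Outlet amounts (n = n₀ + Σ ν·ξ):
  E: 885 − 1(573.5) = 311.5
  G: 0 + 2(573.5) − 2(88.5) = 970
  A: 0 + 3(88.5) = 265.5
Total out = 1547 mol/min; y_G = 970 / 1547 = 0.627.

0.627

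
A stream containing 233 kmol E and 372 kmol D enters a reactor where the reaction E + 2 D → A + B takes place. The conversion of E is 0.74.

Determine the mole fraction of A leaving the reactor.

0.399

E reacted = 0.74 × 233 = 172.4 kmol; ν_E = −1, so ξ = 172.4/1 = 172.4 kmol.
Outlet amounts (n = n₀ + ν ξ):
  E: 233 − 1(172.4) = 60.58
  D: 372 − 2(172.4) = 27.16
  A: 0 + 1(172.4) = 172.4
  B: 0 + 1(172.4) = 172.4
Total out = 432.6 kmol; y_A = 172.4 / 432.6 = 0.3986.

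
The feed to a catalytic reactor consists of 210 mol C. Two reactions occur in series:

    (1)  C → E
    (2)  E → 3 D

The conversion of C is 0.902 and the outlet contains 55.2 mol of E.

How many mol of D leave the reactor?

403 mol

Conversion of C: C consumed = 1ξ₁ = 0.902 × 210 → ξ₁ = 189.4 mol.
E balance: n_E = 0 + 1ξ₁ − 1ξ₂ = 55.2 → ξ₂ = (1·189.4 − 55.2)/1 = 134.2 mol.
Outlet amounts (n = n₀ + Σ ν·ξ):
  C: 210 − 1(189.4) = 20.58
  E: 0 + 1(189.4) − 1(134.2) = 55.2
  D: 0 + 3(134.2) = 402.7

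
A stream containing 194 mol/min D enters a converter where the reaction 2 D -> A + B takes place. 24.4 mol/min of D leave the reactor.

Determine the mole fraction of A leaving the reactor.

0.437

For D: n = n₀ − 2ξ → 24.4 = 194 − 2ξ, giving ξ = 84.8 mol/min.
Outlet amounts (n = n₀ + ν ξ):
  D: 194 − 2(84.8) = 24.4
  A: 0 + 1(84.8) = 84.8
  B: 0 + 1(84.8) = 84.8
Total out = 194 mol/min; y_A = 84.8 / 194 = 0.4371.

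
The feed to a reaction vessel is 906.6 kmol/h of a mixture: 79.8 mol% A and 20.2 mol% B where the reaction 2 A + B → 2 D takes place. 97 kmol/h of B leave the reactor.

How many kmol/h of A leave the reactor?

For B: n = n₀ − 1ξ → 97 = 183.1 − 1ξ, giving ξ = 86.13 kmol/h.
Outlet amounts (n = n₀ + ν ξ):
  A: 723.5 − 2(86.13) = 551.2
  B: 183.1 − 1(86.13) = 97
  D: 0 + 2(86.13) = 172.3

551 kmol/h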